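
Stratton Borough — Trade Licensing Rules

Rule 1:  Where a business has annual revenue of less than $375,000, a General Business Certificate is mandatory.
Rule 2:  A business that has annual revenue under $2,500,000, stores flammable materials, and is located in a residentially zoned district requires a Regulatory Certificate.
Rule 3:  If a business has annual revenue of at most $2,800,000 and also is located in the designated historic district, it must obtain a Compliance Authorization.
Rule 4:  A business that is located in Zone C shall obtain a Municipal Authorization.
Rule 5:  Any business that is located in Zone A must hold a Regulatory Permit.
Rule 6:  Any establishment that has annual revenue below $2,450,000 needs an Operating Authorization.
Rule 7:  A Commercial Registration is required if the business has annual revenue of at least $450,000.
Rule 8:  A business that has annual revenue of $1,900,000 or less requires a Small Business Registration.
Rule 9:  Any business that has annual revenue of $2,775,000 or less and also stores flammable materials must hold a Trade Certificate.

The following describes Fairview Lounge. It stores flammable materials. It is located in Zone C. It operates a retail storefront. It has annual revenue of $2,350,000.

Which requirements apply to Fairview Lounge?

Commercial Registration, Municipal Authorization, Operating Authorization, Trade Certificate

Rule 1: revenue $2,350,000 ≥ $375,000 → General Business Certificate not required.
Rule 2: revenue $2,350,000 < $2,500,000; stores flammable materials; is located in Zone C (not: is located in a residentially zoned district) → Regulatory Certificate not required.
Rule 3: revenue $2,350,000 ≤ $2,800,000; is located in Zone C (not: is located in the designated historic district) → Compliance Authorization not required.
Rule 4: is located in Zone C → Municipal Authorization required.
Rule 5: is located in Zone C (not: is located in Zone A) → Regulatory Permit not required.
Rule 6: revenue $2,350,000 < $2,450,000 → Operating Authorization required.
Rule 7: revenue $2,350,000 ≥ $450,000 → Commercial Registration required.
Rule 8: revenue $2,350,000 > $1,900,000 → Small Business Registration not required.
Rule 9: revenue $2,350,000 ≤ $2,775,000; stores flammable materials → Trade Certificate required.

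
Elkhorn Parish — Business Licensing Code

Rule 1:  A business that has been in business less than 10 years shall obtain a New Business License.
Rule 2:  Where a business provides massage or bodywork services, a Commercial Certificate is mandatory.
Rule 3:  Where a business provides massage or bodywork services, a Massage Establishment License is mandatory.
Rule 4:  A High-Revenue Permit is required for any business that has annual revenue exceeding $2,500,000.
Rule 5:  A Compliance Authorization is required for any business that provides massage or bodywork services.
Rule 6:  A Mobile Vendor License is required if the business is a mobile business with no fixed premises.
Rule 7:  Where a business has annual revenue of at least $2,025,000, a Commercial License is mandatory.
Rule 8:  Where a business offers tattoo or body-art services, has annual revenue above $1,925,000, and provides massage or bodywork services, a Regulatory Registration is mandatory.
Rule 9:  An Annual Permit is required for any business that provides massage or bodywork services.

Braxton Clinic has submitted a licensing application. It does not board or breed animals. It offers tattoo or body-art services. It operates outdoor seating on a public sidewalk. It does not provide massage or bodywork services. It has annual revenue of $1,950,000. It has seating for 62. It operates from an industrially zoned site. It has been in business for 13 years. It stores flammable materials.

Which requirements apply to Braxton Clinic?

None

Rule 1: years in business 13 ≥ 10 → New Business License not required.
Rule 2: does not provide massage or bodywork services → Commercial Certificate not required.
Rule 3: does not provide massage or bodywork services → Massage Establishment License not required.
Rule 4: revenue $1,950,000 ≤ $2,500,000 → High-Revenue Permit not required.
Rule 5: does not provide massage or bodywork services → Compliance Authorization not required.
Rule 6: operates from an industrially zoned site (not: is a mobile business with no fixed premises) → Mobile Vendor License not required.
Rule 7: revenue $1,950,000 < $2,025,000 → Commercial License not required.
Rule 8: offers tattoo or body-art services; revenue $1,950,000 > $1,925,000; does not provide massage or bodywork services → Regulatory Registration not required.
Rule 9: does not provide massage or bodywork services → Annual Permit not required.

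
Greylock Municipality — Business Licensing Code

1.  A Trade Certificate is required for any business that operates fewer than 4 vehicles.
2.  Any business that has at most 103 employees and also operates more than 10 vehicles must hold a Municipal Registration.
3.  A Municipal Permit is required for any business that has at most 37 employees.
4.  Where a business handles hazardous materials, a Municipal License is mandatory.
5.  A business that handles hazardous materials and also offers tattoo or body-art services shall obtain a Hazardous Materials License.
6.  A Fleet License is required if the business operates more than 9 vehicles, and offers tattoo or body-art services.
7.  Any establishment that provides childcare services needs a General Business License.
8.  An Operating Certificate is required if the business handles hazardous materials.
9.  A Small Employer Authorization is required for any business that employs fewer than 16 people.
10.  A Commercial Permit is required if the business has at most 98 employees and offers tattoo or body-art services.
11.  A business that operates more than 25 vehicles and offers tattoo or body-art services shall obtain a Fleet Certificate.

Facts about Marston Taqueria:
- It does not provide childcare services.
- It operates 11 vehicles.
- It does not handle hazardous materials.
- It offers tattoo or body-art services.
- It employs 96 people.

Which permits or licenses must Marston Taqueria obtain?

1. vehicles 11 ≥ 4 → Trade Certificate not required.
2. employees 96 ≤ 103; vehicles 11 > 10 → Municipal Registration required.
3. employees 96 > 37 → Municipal Permit not required.
4. does not handle hazardous materials → Municipal License not required.
5. does not handle hazardous materials; offers tattoo or body-art services → Hazardous Materials License not required.
6. vehicles 11 > 9; offers tattoo or body-art services → Fleet License required.
7. does not provide childcare services → General Business License not required.
8. does not handle hazardous materials → Operating Certificate not required.
9. employees 96 ≥ 16 → Small Employer Authorization not required.
10. employees 96 ≤ 98; offers tattoo or body-art services → Commercial Permit required.
11. vehicles 11 ≤ 25; offers tattoo or body-art services → Fleet Certificate not required.

Commercial Permit, Fleet License, Municipal Registration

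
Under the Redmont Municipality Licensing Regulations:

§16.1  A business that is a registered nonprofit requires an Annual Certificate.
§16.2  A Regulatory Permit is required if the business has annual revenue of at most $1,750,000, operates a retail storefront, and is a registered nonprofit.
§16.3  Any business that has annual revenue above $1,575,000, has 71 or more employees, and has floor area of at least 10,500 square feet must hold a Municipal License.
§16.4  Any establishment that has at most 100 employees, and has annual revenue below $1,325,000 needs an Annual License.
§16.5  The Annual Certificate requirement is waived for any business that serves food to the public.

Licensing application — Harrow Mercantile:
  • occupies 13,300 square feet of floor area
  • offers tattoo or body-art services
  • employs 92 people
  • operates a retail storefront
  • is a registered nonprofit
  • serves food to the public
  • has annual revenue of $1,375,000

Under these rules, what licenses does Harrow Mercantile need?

§16.1 is a registered nonprofit → Annual Certificate required.
§16.2 revenue $1,375,000 ≤ $1,750,000; operates a retail storefront; is a registered nonprofit → Regulatory Permit required.
§16.3 revenue $1,375,000 ≤ $1,575,000; employees 92 ≥ 71; floor area 13,300 square feet ≥ 10,500 square feet → Municipal License not required.
§16.4 employees 92 ≤ 100; revenue $1,375,000 ≥ $1,325,000 → Annual License not required.
§16.5 serves food to the public → exempt from Annual Certificate.

Regulatory Permit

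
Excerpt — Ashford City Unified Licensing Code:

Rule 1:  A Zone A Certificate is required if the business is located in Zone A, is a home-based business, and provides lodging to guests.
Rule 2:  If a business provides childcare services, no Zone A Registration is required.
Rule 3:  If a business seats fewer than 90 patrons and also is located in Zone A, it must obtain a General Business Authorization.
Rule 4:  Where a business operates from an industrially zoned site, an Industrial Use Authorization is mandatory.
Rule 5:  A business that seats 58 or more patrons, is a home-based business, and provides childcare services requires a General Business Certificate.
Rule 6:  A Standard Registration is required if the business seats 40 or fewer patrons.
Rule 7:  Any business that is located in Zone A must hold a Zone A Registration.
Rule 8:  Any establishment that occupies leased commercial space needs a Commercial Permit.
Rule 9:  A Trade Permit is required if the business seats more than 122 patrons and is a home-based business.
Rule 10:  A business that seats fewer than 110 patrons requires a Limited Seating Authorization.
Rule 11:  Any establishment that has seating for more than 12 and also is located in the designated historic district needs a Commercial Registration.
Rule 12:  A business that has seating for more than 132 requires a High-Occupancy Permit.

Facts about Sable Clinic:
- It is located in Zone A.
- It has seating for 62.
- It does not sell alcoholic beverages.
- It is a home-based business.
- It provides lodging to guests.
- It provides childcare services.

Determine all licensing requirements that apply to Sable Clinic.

General Business Authorization, General Business Certificate, Limited Seating Authorization, Zone A Certificate

Rule 1: is located in Zone A; is a home-based business; provides lodging to guests → Zone A Certificate required.
Rule 2: provides childcare services → exempt from Zone A Registration.
Rule 3: seating 62 < 90; is located in Zone A → General Business Authorization required.
Rule 4: is a home-based business (not: operates from an industrially zoned site) → Industrial Use Authorization not required.
Rule 5: seating 62 ≥ 58; is a home-based business; provides childcare services → General Business Certificate required.
Rule 6: seating 62 > 40 → Standard Registration not required.
Rule 7: is located in Zone A → Zone A Registration required.
Rule 8: is a home-based business (not: occupies leased commercial space) → Commercial Permit not required.
Rule 9: seating 62 ≤ 122; is a home-based business → Trade Permit not required.
Rule 10: seating 62 < 110 → Limited Seating Authorization required.
Rule 11: seating 62 > 12; is located in Zone A (not: is located in the designated historic district) → Commercial Registration not required.
Rule 12: seating 62 ≤ 132 → High-Occupancy Permit not required.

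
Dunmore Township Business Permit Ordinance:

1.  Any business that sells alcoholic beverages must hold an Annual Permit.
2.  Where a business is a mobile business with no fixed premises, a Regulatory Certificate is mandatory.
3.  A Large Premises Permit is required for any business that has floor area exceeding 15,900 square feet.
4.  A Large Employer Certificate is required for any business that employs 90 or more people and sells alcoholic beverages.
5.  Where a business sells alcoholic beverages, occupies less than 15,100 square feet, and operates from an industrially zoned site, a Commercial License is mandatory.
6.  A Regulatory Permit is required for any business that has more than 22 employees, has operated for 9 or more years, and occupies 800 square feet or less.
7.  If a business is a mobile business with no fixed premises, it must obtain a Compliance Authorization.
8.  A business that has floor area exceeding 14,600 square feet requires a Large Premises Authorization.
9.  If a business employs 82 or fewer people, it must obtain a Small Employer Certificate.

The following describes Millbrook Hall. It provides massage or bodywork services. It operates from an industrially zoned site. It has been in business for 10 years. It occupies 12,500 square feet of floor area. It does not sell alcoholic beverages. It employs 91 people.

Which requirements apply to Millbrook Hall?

1. does not sell alcoholic beverages → Annual Permit not required.
2. operates from an industrially zoned site (not: is a mobile business with no fixed premises) → Regulatory Certificate not required.
3. floor area 12,500 square feet ≤ 15,900 square feet → Large Premises Permit not required.
4. employees 91 ≥ 90; does not sell alcoholic beverages → Large Employer Certificate not required.
5. does not sell alcoholic beverages; floor area 12,500 square feet < 15,100 square feet; operates from an industrially zoned site → Commercial License not required.
6. employees 91 > 22; years in business 10 ≥ 9; floor area 12,500 square feet > 800 square feet → Regulatory Permit not required.
7. operates from an industrially zoned site (not: is a mobile business with no fixed premises) → Compliance Authorization not required.
8. floor area 12,500 square feet ≤ 14,600 square feet → Large Premises Authorization not required.
9. employees 91 > 82 → Small Employer Certificate not required.

None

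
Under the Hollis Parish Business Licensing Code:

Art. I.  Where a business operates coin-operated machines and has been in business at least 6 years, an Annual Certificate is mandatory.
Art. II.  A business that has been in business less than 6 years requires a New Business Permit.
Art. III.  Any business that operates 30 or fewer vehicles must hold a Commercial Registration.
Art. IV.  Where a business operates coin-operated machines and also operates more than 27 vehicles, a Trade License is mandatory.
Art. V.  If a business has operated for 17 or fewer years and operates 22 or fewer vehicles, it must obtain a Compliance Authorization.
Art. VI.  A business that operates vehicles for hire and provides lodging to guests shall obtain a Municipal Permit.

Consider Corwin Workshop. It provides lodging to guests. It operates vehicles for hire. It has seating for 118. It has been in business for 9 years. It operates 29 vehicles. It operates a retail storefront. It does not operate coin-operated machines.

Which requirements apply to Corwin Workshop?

Commercial Registration, Municipal Permit

Art. I. does not operate coin-operated machines; years in business 9 ≥ 6 → Annual Certificate not required.
Art. II. years in business 9 ≥ 6 → New Business Permit not required.
Art. III. vehicles 29 ≤ 30 → Commercial Registration required.
Art. IV. does not operate coin-operated machines; vehicles 29 > 27 → Trade License not required.
Art. V. years in business 9 ≤ 17; vehicles 29 > 22 → Compliance Authorization not required.
Art. VI. operates vehicles for hire; provides lodging to guests → Municipal Permit required.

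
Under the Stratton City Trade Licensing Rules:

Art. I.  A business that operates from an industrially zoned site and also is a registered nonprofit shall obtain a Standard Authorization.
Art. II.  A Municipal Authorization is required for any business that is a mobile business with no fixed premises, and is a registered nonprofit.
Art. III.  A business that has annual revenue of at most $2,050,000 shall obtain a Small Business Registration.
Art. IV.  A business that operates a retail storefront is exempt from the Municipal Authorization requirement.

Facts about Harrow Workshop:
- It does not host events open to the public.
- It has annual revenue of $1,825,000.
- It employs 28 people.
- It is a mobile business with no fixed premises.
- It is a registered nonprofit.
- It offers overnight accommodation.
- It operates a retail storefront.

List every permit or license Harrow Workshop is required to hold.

Small Business Registration

Art. I. is a mobile business with no fixed premises (not: operates from an industrially zoned site); is a registered nonprofit → Standard Authorization not required.
Art. II. is a mobile business with no fixed premises; is a registered nonprofit → Municipal Authorization required.
Art. III. revenue $1,825,000 ≤ $2,050,000 → Small Business Registration required.
Art. IV. operates a retail storefront → exempt from Municipal Authorization.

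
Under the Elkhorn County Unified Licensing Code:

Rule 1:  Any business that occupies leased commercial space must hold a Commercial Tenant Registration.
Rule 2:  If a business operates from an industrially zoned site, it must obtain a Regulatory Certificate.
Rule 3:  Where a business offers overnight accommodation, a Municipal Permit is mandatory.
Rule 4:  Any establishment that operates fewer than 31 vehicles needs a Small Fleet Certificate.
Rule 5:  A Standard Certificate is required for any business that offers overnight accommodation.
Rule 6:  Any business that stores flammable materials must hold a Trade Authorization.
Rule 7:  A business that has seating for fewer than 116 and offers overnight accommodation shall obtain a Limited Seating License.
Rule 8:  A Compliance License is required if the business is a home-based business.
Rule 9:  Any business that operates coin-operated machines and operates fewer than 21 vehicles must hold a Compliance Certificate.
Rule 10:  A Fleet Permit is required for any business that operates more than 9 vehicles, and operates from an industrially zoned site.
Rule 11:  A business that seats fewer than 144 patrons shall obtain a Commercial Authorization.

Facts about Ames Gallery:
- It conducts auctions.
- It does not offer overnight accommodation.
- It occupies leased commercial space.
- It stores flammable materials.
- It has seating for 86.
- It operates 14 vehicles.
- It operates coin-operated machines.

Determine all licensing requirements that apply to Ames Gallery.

Rule 1: occupies leased commercial space → Commercial Tenant Registration required.
Rule 2: occupies leased commercial space (not: operates from an industrially zoned site) → Regulatory Certificate not required.
Rule 3: does not offer overnight accommodation → Municipal Permit not required.
Rule 4: vehicles 14 < 31 → Small Fleet Certificate required.
Rule 5: does not offer overnight accommodation → Standard Certificate not required.
Rule 6: stores flammable materials → Trade Authorization required.
Rule 7: seating 86 < 116; does not offer overnight accommodation → Limited Seating License not required.
Rule 8: occupies leased commercial space (not: is a home-based business) → Compliance License not required.
Rule 9: operates coin-operated machines; vehicles 14 < 21 → Compliance Certificate required.
Rule 10: vehicles 14 > 9; occupies leased commercial space (not: operates from an industrially zoned site) → Fleet Permit not required.
Rule 11: seating 86 < 144 → Commercial Authorization required.

Commercial Authorization, Commercial Tenant Registration, Compliance Certificate, Small Fleet Certificate, Trade Authorization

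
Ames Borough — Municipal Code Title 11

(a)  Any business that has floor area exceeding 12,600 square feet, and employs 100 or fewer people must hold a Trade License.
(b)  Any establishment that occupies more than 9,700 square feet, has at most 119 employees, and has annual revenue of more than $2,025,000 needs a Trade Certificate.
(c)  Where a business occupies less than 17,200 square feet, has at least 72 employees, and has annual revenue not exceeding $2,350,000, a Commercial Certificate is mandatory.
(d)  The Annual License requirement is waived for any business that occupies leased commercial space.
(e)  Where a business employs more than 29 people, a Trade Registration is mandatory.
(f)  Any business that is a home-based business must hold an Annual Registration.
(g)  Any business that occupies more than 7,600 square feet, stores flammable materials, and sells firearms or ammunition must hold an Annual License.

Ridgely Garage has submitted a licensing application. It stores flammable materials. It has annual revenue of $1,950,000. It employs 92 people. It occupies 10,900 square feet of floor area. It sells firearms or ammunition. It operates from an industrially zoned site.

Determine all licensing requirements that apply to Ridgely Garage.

(a) floor area 10,900 square feet ≤ 12,600 square feet; employees 92 ≤ 100 → Trade License not required.
(b) floor area 10,900 square feet > 9,700 square feet; employees 92 ≤ 119; revenue $1,950,000 ≤ $2,025,000 → Trade Certificate not required.
(c) floor area 10,900 square feet < 17,200 square feet; employees 92 ≥ 72; revenue $1,950,000 ≤ $2,350,000 → Commercial Certificate required.
(d) operates from an industrially zoned site (not: occupies leased commercial space) → Annual License exemption does not apply.
(e) employees 92 > 29 → Trade Registration required.
(f) operates from an industrially zoned site (not: is a home-based business) → Annual Registration not required.
(g) floor area 10,900 square feet > 7,600 square feet; stores flammable materials; sells firearms or ammunition → Annual License required.

Annual License, Commercial Certificate, Trade Registration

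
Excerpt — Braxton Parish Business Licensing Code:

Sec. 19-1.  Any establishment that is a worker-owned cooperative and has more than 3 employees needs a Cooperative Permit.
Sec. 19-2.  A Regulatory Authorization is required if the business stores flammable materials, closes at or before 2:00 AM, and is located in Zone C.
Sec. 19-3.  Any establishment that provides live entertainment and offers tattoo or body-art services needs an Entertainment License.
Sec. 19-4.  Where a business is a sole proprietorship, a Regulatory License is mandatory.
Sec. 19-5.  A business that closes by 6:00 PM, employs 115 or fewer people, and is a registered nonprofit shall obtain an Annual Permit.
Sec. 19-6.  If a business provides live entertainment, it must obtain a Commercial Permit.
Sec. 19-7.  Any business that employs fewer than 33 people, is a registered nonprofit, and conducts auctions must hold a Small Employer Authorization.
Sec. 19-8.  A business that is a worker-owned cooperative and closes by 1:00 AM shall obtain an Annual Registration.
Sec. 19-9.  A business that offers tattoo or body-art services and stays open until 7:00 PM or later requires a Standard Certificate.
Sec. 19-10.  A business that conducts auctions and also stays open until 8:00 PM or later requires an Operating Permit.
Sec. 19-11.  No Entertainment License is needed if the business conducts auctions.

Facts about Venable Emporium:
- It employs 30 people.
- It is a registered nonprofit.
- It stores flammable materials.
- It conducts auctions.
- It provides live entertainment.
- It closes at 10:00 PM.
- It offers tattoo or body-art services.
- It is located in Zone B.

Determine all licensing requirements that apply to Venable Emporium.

Sec. 19-1. is a registered nonprofit (not: is a worker-owned cooperative); employees 30 > 3 → Cooperative Permit not required.
Sec. 19-2. stores flammable materials; closes 10:00 PM, at/before 2:00 AM; is located in Zone B (not: is located in Zone C) → Regulatory Authorization not required.
Sec. 19-3. provides live entertainment; offers tattoo or body-art services → Entertainment License required.
Sec. 19-4. is a registered nonprofit (not: is a sole proprietorship) → Regulatory License not required.
Sec. 19-5. closes 10:00 PM, after 6:00 PM; employees 30 ≤ 115; is a registered nonprofit → Annual Permit not required.
Sec. 19-6. provides live entertainment → Commercial Permit required.
Sec. 19-7. employees 30 < 33; is a registered nonprofit; conducts auctions → Small Employer Authorization required.
Sec. 19-8. is a registered nonprofit (not: is a worker-owned cooperative); closes 10:00 PM, at/before 1:00 AM → Annual Registration not required.
Sec. 19-9. offers tattoo or body-art services; closes 10:00 PM, after 7:00 PM → Standard Certificate required.
Sec. 19-10. conducts auctions; closes 10:00 PM, after 8:00 PM → Operating Permit required.
Sec. 19-11. conducts auctions → exempt from Entertainment License.

Commercial Permit, Operating Permit, Small Employer Authorization, Standard Certificate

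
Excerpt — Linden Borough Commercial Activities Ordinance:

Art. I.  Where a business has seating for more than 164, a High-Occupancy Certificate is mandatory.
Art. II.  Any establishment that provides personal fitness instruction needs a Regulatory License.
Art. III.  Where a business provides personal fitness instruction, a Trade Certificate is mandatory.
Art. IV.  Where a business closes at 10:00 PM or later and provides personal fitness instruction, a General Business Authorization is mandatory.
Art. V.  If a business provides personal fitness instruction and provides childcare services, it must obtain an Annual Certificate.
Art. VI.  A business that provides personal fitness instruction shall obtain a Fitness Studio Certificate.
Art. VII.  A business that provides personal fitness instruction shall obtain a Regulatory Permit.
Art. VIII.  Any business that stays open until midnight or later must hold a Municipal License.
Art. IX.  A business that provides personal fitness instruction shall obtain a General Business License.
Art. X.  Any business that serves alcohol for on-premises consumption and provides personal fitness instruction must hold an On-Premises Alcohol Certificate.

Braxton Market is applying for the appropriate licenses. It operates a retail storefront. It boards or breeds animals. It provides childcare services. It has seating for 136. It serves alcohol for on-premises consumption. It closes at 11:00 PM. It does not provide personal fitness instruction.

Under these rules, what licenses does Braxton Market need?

Art. I. seating 136 ≤ 164 → High-Occupancy Certificate not required.
Art. II. does not provide personal fitness instruction → Regulatory License not required.
Art. III. does not provide personal fitness instruction → Trade Certificate not required.
Art. IV. closes 11:00 PM, after 10:00 PM; does not provide personal fitness instruction → General Business Authorization not required.
Art. V. does not provide personal fitness instruction; provides childcare services → Annual Certificate not required.
Art. VI. does not provide personal fitness instruction → Fitness Studio Certificate not required.
Art. VII. does not provide personal fitness instruction → Regulatory Permit not required.
Art. VIII. closes 11:00 PM, at/before midnight → Municipal License not required.
Art. IX. does not provide personal fitness instruction → General Business License not required.
Art. X. serves alcohol for on-premises consumption; does not provide personal fitness instruction → On-Premises Alcohol Certificate not required.

None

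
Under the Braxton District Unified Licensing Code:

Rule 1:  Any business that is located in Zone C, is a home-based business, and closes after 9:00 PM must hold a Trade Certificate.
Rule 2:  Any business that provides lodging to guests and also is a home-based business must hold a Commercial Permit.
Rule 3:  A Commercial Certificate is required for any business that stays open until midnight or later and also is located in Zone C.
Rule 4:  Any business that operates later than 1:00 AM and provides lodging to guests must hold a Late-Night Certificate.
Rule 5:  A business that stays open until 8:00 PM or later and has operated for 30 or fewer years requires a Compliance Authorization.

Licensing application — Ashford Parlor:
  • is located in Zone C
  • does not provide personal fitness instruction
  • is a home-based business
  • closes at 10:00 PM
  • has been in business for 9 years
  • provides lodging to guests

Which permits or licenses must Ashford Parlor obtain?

Commercial Permit, Compliance Authorization, Trade Certificate

Rule 1: is located in Zone C; is a home-based business; closes 10:00 PM, after 9:00 PM → Trade Certificate required.
Rule 2: provides lodging to guests; is a home-based business → Commercial Permit required.
Rule 3: closes 10:00 PM, at/before midnight; is located in Zone C → Commercial Certificate not required.
Rule 4: closes 10:00 PM, at/before 1:00 AM; provides lodging to guests → Late-Night Certificate not required.
Rule 5: closes 10:00 PM, after 8:00 PM; years in business 9 ≤ 30 → Compliance Authorization required.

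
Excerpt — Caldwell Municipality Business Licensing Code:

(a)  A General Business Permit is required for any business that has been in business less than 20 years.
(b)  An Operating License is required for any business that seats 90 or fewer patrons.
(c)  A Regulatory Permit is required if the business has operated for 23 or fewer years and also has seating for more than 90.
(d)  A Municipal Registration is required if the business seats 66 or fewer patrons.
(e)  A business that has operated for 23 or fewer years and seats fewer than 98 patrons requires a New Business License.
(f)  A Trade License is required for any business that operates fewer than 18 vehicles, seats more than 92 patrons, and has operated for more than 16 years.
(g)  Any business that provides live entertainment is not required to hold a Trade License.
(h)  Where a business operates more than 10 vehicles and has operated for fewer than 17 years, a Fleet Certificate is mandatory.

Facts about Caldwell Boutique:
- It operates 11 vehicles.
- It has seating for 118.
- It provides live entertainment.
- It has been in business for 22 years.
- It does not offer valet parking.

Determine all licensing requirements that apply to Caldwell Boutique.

Regulatory Permit

(a) years in business 22 ≥ 20 → General Business Permit not required.
(b) seating 118 > 90 → Operating License not required.
(c) years in business 22 ≤ 23; seating 118 > 90 → Regulatory Permit required.
(d) seating 118 > 66 → Municipal Registration not required.
(e) years in business 22 ≤ 23; seating 118 ≥ 98 → New Business License not required.
(f) vehicles 11 < 18; seating 118 > 92; years in business 22 > 16 → Trade License required.
(g) provides live entertainment → exempt from Trade License.
(h) vehicles 11 > 10; years in business 22 ≥ 17 → Fleet Certificate not required.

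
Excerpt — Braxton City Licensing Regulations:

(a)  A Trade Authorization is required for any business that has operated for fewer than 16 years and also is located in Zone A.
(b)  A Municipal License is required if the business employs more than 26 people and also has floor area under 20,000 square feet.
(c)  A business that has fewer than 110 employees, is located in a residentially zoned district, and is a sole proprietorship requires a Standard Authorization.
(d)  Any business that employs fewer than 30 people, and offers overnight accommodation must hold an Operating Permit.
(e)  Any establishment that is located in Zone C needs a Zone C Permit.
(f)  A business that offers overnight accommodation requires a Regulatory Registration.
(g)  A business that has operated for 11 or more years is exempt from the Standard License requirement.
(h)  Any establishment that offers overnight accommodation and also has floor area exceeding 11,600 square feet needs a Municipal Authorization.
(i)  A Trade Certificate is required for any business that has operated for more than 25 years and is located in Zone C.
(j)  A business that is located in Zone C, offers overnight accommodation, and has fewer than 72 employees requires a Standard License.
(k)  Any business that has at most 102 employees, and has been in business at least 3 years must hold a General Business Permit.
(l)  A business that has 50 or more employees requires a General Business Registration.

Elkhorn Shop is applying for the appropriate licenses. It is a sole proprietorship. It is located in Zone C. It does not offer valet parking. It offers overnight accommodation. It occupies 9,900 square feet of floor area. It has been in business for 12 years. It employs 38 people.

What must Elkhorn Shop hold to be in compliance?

(a) years in business 12 < 16; is located in Zone C (not: is located in Zone A) → Trade Authorization not required.
(b) employees 38 > 26; floor area 9,900 square feet < 20,000 square feet → Municipal License required.
(c) employees 38 < 110; is located in Zone C (not: is located in a residentially zoned district); is a sole proprietorship → Standard Authorization not required.
(d) employees 38 ≥ 30; offers overnight accommodation → Operating Permit not required.
(e) is located in Zone C → Zone C Permit required.
(f) offers overnight accommodation → Regulatory Registration required.
(g) years in business 12 ≥ 11 → exempt from Standard License.
(h) offers overnight accommodation; floor area 9,900 square feet ≤ 11,600 square feet → Municipal Authorization not required.
(i) years in business 12 ≤ 25; is located in Zone C → Trade Certificate not required.
(j) is located in Zone C; offers overnight accommodation; employees 38 < 72 → Standard License required.
(k) employees 38 ≤ 102; years in business 12 ≥ 3 → General Business Permit required.
(l) employees 38 < 50 → General Business Registration not required.

General Business Permit, Municipal License, Regulatory Registration, Zone C Permit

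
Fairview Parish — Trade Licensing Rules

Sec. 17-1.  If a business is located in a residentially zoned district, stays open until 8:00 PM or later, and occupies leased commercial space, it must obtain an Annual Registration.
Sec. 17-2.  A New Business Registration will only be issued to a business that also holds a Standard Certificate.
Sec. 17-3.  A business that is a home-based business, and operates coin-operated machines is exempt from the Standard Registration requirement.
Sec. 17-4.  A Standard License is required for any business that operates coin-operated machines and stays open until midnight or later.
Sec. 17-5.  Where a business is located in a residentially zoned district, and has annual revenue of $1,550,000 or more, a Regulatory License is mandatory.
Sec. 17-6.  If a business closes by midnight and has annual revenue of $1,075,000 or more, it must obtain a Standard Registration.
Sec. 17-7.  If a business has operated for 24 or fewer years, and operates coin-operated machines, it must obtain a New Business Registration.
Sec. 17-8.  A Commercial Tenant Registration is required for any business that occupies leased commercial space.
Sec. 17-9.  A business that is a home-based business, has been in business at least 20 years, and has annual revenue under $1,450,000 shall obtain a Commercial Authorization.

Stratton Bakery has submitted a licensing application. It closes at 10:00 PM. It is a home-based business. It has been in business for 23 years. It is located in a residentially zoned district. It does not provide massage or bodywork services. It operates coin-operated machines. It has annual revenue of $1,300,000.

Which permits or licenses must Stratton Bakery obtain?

Sec. 17-1. is located in a residentially zoned district; closes 10:00 PM, after 8:00 PM; is a home-based business (not: occupies leased commercial space) → Annual Registration not required.
Sec. 17-2. New Business Registration is required → Standard Certificate also required.
Sec. 17-3. is a home-based business; operates coin-operated machines → exempt from Standard Registration.
Sec. 17-4. operates coin-operated machines; closes 10:00 PM, at/before midnight → Standard License not required.
Sec. 17-5. is located in a residentially zoned district; revenue $1,300,000 < $1,550,000 → Regulatory License not required.
Sec. 17-6. closes 10:00 PM, at/before midnight; revenue $1,300,000 ≥ $1,075,000 → Standard Registration required.
Sec. 17-7. years in business 23 ≤ 24; operates coin-operated machines → New Business Registration required.
Sec. 17-8. is a home-based business (not: occupies leased commercial space) → Commercial Tenant Registration not required.
Sec. 17-9. is a home-based business; years in business 23 ≥ 20; revenue $1,300,000 < $1,450,000 → Commercial Authorization required.

Commercial Authorization, New Business Registration, Standard Certificate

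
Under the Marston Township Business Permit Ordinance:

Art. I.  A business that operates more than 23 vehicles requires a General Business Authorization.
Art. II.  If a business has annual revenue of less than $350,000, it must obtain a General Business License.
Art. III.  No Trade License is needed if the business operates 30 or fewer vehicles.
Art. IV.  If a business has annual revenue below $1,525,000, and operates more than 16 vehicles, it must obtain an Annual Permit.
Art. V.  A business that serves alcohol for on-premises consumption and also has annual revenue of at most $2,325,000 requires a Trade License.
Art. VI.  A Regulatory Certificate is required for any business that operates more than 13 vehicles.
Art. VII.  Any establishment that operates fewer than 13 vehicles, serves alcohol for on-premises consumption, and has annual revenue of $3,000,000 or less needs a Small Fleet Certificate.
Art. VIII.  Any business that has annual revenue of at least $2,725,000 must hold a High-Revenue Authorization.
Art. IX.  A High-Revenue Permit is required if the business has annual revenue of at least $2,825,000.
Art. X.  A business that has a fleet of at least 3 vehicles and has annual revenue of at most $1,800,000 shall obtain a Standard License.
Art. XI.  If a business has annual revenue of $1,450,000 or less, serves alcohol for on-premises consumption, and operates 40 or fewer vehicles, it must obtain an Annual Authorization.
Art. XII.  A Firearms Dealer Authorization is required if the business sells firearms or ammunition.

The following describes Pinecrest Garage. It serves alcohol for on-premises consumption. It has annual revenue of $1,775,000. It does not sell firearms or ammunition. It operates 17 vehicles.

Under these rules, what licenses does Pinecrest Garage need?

Regulatory Certificate, Standard License

Art. I. vehicles 17 ≤ 23 → General Business Authorization not required.
Art. II. revenue $1,775,000 ≥ $350,000 → General Business License not required.
Art. III. vehicles 17 ≤ 30 → exempt from Trade License.
Art. IV. revenue $1,775,000 ≥ $1,525,000; vehicles 17 > 16 → Annual Permit not required.
Art. V. serves alcohol for on-premises consumption; revenue $1,775,000 ≤ $2,325,000 → Trade License required.
Art. VI. vehicles 17 > 13 → Regulatory Certificate required.
Art. VII. vehicles 17 ≥ 13; serves alcohol for on-premises consumption; revenue $1,775,000 ≤ $3,000,000 → Small Fleet Certificate not required.
Art. VIII. revenue $1,775,000 < $2,725,000 → High-Revenue Authorization not required.
Art. IX. revenue $1,775,000 < $2,825,000 → High-Revenue Permit not required.
Art. X. vehicles 17 ≥ 3; revenue $1,775,000 ≤ $1,800,000 → Standard License required.
Art. XI. revenue $1,775,000 > $1,450,000; serves alcohol for on-premises consumption; vehicles 17 ≤ 40 → Annual Authorization not required.
Art. XII. does not sell firearms or ammunition → Firearms Dealer Authorization not required.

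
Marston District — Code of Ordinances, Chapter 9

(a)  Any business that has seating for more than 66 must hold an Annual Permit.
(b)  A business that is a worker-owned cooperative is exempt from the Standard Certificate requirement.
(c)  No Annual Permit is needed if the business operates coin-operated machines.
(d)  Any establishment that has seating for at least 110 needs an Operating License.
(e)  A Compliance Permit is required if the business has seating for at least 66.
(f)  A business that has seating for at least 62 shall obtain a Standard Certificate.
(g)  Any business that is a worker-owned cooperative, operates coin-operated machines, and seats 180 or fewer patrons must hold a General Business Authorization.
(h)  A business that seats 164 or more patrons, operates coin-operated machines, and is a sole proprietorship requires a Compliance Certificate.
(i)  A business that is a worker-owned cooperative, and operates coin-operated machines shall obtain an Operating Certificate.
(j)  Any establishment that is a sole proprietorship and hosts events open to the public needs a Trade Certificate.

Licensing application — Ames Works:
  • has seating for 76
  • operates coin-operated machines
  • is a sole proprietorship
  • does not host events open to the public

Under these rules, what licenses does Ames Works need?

Compliance Permit, Standard Certificate

(a) seating 76 > 66 → Annual Permit required.
(b) is a sole proprietorship (not: is a worker-owned cooperative) → Standard Certificate exemption does not apply.
(c) operates coin-operated machines → exempt from Annual Permit.
(d) seating 76 < 110 → Operating License not required.
(e) seating 76 ≥ 66 → Compliance Permit required.
(f) seating 76 ≥ 62 → Standard Certificate required.
(g) is a sole proprietorship (not: is a worker-owned cooperative); operates coin-operated machines; seating 76 ≤ 180 → General Business Authorization not required.
(h) seating 76 < 164; operates coin-operated machines; is a sole proprietorship → Compliance Certificate not required.
(i) is a sole proprietorship (not: is a worker-owned cooperative); operates coin-operated machines → Operating Certificate not required.
(j) is a sole proprietorship; does not host events open to the public → Trade Certificate not required.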